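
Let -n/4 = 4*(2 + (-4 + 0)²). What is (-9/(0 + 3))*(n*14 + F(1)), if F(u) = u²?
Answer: 12093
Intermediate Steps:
n = -288 (n = -16*(2 + (-4 + 0)²) = -16*(2 + (-4)²) = -16*(2 + 16) = -16*18 = -4*72 = -288)
(-9/(0 + 3))*(n*14 + F(1)) = (-9/(0 + 3))*(-288*14 + 1²) = (-9/(3*1))*(-4032 + 1) = -9/3*(-4031) = -9*⅓*(-4031) = -3*(-4031) = 12093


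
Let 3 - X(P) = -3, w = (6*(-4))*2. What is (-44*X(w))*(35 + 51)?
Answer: -22704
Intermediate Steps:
w = -48 (w = -24*2 = -48)
X(P) = 6 (X(P) = 3 - 1*(-3) = 3 + 3 = 6)
(-44*X(w))*(35 + 51) = (-44*6)*(35 + 51) = -264*86 = -22704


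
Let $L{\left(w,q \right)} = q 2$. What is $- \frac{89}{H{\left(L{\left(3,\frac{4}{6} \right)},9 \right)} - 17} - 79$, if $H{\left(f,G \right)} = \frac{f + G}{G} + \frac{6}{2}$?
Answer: $- \frac{25010}{347} \approx -72.075$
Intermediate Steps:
$L{\left(w,q \right)} = 2 q$
$H{\left(f,G \right)} = 3 + \frac{G + f}{G}$ ($H{\left(f,G \right)} = \frac{G + f}{G} + 6 \cdot \frac{1}{2} = \frac{G + f}{G} + 3 = 3 + \frac{G + f}{G}$)
$- \frac{89}{H{\left(L{\left(3,\frac{4}{6} \right)},9 \right)} - 17} - 79 = - \frac{89}{\left(4 + \frac{2 \cdot \frac{4}{6}}{9}\right) - 17} - 79 = - \frac{89}{\left(4 + 2 \cdot 4 \cdot \frac{1}{6} \cdot \frac{1}{9}\right) - 17} - 79 = - \frac{89}{\left(4 + 2 \cdot \frac{2}{3} \cdot \frac{1}{9}\right) - 17} - 79 = - \frac{89}{\left(4 + \frac{4}{3} \cdot \frac{1}{9}\right) - 17} - 79 = - \frac{89}{\left(4 + \frac{4}{27}\right) - 17} - 79 = - \frac{89}{\frac{112}{27} - 17} - 79 = - \frac{89}{- \frac{347}{27}} - 79 = \left(-89\right) \left(- \frac{27}{347}\right) - 79 = \frac{2403}{347} - 79 = - \frac{25010}{347}$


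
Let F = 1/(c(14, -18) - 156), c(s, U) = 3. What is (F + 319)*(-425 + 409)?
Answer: -780896/153 ≈ -5103.9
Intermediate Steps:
F = -1/153 (F = 1/(3 - 156) = 1/(-153) = -1/153 ≈ -0.0065359)
(F + 319)*(-425 + 409) = (-1/153 + 319)*(-425 + 409) = (48806/153)*(-16) = -780896/153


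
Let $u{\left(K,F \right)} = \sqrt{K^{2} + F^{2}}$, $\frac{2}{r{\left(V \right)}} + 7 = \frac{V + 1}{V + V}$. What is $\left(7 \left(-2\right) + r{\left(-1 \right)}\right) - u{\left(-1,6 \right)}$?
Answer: $- \frac{100}{7} - \sqrt{37} \approx -20.368$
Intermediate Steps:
$r{\left(V \right)} = \frac{2}{-7 + \frac{1 + V}{2 V}}$ ($r{\left(V \right)} = \frac{2}{-7 + \frac{V + 1}{V + V}} = \frac{2}{-7 + \frac{1 + V}{2 V}}$)
$u{\left(K,F \right)} = \sqrt{F^{2} + K^{2}}$
$\left(7 \left(-2\right) + r{\left(-1 \right)}\right) - u{\left(-1,6 \right)} = \left(7 \left(-2\right) - - \frac{4}{-1 + 13 \left(-1\right)}\right) - \sqrt{6^{2} + \left(-1\right)^{2}} = \left(-14 - - \frac{4}{-1 - 13}\right) - \sqrt{36 + 1} = \left(-14 - - \frac{4}{-14}\right) - \sqrt{37} = \left(-14 - \left(-4\right) \left(- \frac{1}{14}\right)\right) - \sqrt{37} = \left(-14 - \frac{2}{7}\right) - \sqrt{37} = - \frac{100}{7} - \sqrt{37}$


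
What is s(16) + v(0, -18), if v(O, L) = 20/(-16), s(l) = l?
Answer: 59/4 ≈ 14.750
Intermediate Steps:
v(O, L) = -5/4 (v(O, L) = 20*(-1/16) = -5/4)
s(16) + v(0, -18) = 16 - 5/4 = 59/4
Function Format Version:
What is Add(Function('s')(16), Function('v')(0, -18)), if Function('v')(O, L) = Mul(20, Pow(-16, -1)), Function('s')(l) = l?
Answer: Rational(59, 4) ≈ 14.750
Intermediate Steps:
Function('v')(O, L) = Rational(-5, 4) (Function('v')(O, L) = Mul(20, Rational(-1, 16)) = Rational(-5, 4))
Add(Function('s')(16), Function('v')(0, -18)) = Add(16, Rational(-5, 4)) = Rational(59, 4)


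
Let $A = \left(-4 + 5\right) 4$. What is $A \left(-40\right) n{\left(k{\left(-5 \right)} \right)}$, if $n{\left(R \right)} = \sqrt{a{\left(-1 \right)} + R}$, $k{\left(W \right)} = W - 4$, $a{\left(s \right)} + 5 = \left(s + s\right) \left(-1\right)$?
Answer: $- 320 i \sqrt{3} \approx - 554.26 i$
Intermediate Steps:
$a{\left(s \right)} = -5 - 2 s$ ($a{\left(s \right)} = -5 + \left(s + s\right) \left(-1\right) = -5 + 2 s \left(-1\right) = -5 - 2 s$)
$k{\left(W \right)} = -4 + W$
$n{\left(R \right)} = \sqrt{-3 + R}$ ($n{\left(R \right)} = \sqrt{\left(-5 - -2\right) + R} = \sqrt{\left(-5 + 2\right) + R} = \sqrt{-3 + R}$)
$A = 4$ ($A = 1 \cdot 4 = 4$)
$A \left(-40\right) n{\left(k{\left(-5 \right)} \right)} = 4 \left(-40\right) \sqrt{-3 - 9} = - 160 \sqrt{-3 - 9} = - 160 \sqrt{-12} = - 160 \cdot 2 i \sqrt{3} = - 320 i \sqrt{3}$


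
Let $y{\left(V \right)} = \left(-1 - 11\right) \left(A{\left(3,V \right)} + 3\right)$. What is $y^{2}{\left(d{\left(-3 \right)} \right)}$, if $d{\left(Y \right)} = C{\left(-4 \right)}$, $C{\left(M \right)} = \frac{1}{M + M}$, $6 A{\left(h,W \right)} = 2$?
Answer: $1600$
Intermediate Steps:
$A{\left(h,W \right)} = \frac{1}{3}$ ($A{\left(h,W \right)} = \frac{1}{6} \cdot 2 = \frac{1}{3}$)
$C{\left(M \right)} = \frac{1}{2 M}$
$d{\left(Y \right)} = - \frac{1}{8}$ ($d{\left(Y \right)} = \frac{1}{2 \left(-4\right)} = \frac{1}{2} \left(- \frac{1}{4}\right) = - \frac{1}{8}$)
$y{\left(V \right)} = -40$ ($y{\left(V \right)} = \left(-1 - 11\right) \left(\frac{1}{3} + 3\right) = \left(-12\right) \frac{10}{3} = -40$)
$y^{2}{\left(d{\left(-3 \right)} \right)} = \left(-40\right)^{2} = 1600$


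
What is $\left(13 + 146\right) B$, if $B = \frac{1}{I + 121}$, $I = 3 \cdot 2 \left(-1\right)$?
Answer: $\frac{159}{115} \approx 1.3826$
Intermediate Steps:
$I = -6$ ($I = 6 \left(-1\right) = -6$)
$B = \frac{1}{115}$ ($B = \frac{1}{-6 + 121} = \frac{1}{115} \approx 0.0086956$)
$\left(13 + 146\right) B = \left(13 + 146\right) \frac{1}{115} = 159 \cdot \frac{1}{115} = \frac{159}{115}$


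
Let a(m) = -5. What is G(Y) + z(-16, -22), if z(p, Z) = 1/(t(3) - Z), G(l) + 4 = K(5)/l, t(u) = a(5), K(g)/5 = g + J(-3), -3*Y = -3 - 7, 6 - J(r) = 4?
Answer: 223/34 ≈ 6.5588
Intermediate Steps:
J(r) = 2 (J(r) = 6 - 1*4 = 6 - 4 = 2)
Y = 10/3 (Y = -(-3 - 7)/3 = -⅓*(-10) = 10/3 ≈ 3.3333)
K(g) = 10 + 5*g (K(g) = 5*(g + 2) = 5*(2 + g) = 10 + 5*g)
t(u) = -5
G(l) = -4 + 35/l (G(l) = -4 + (10 + 5*5)/l = -4 + (10 + 25)/l = -4 + 35/l)
z(p, Z) = 1/(-5 - Z)
G(Y) + z(-16, -22) = (-4 + 35/(10/3)) - 1/(5 - 22) = (-4 + 35*(3/10)) - 1/(-17) = (-4 + 21/2) - 1*(-1/17) = 13/2 + 1/17 = 223/34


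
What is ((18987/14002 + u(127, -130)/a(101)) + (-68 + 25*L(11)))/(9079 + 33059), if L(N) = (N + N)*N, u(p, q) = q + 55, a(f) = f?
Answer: 2820207967/19863881292 ≈ 0.14198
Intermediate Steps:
u(p, q) = 55 + q
L(N) = 2*N² (L(N) = (2*N)*N = 2*N²)
((18987/14002 + u(127, -130)/a(101)) + (-68 + 25*L(11)))/(9079 + 33059) = ((18987/14002 + (55 - 130)/101) + (-68 + 25*(2*11²)))/(9079 + 33059) = ((18987*(1/14002) - 75*1/101) + (-68 + 25*(2*121)))/42138 = ((18987/14002 - 75/101) + (-68 + 25*242))*(1/42138) = (867537/1414202 + (-68 + 6050))*(1/42138) = (867537/1414202 + 5982)*(1/42138) = (8460623901/1414202)*(1/42138) = 2820207967/19863881292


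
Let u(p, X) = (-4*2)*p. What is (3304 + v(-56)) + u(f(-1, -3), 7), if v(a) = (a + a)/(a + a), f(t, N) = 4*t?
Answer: 3337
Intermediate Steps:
v(a) = 1 (v(a) = (2*a)/((2*a)) = (2*a)*(1/(2*a)) = 1)
u(p, X) = -8*p
(3304 + v(-56)) + u(f(-1, -3), 7) = (3304 + 1) - 32*(-1) = 3305 - 8*(-4) = 3305 + 32 = 3337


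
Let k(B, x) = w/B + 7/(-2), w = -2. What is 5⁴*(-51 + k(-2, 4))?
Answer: -66875/2 ≈ -33438.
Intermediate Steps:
k(B, x) = -7/2 - 2/B (k(B, x) = -2/B + 7/(-2) = -2/B + 7*(-½) = -2/B - 7/2 = -7/2 - 2/B)
5⁴*(-51 + k(-2, 4)) = 5⁴*(-51 + (-7/2 - 2/(-2))) = 625*(-51 + (-7/2 - 2*(-½))) = 625*(-51 + (-7/2 + 1)) = 625*(-51 - 5/2) = 625*(-107/2) = -66875/2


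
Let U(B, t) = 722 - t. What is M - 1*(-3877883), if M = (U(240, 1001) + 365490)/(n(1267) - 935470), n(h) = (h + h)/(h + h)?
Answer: 403070996324/103941 ≈ 3.8779e+6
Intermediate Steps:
n(h) = 1 (n(h) = (2*h)/((2*h)) = (2*h)*(1/(2*h)) = 1)
M = -40579/103941 (M = ((722 - 1*1001) + 365490)/(1 - 935470) = ((722 - 1001) + 365490)/(-935469) = (-279 + 365490)*(-1/935469) = 365211*(-1/935469) = -40579/103941 ≈ -0.39040)
M - 1*(-3877883) = -40579/103941 - 1*(-3877883) = -40579/103941 + 3877883 = 403070996324/103941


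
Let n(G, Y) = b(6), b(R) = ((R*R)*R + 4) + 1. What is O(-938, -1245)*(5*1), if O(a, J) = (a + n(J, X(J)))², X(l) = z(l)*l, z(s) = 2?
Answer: 2570445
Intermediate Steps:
X(l) = 2*l
b(R) = 5 + R³ (b(R) = (R²*R + 4) + 1 = (R³ + 4) + 1 = (4 + R³) + 1 = 5 + R³)
n(G, Y) = 221 (n(G, Y) = 5 + 6³ = 5 + 216 = 221)
O(a, J) = (221 + a)² (O(a, J) = (a + 221)² = (221 + a)²)
O(-938, -1245)*(5*1) = (221 - 938)²*(5*1) = (-717)²*5 = 514089*5 = 2570445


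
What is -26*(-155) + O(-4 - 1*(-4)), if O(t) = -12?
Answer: 4018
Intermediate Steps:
-26*(-155) + O(-4 - 1*(-4)) = -26*(-155) - 12 = 4030 - 12 = 4018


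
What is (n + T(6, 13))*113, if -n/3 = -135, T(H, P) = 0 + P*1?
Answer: 47234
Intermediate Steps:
T(H, P) = P (T(H, P) = 0 + P = P)
n = 405 (n = -3*(-135) = 405)
(n + T(6, 13))*113 = (405 + 13)*113 = 418*113 = 47234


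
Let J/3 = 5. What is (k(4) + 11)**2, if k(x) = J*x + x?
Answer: 5625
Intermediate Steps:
J = 15 (J = 3*5 = 15)
k(x) = 16*x (k(x) = 15*x + x = 16*x)
(k(4) + 11)**2 = (16*4 + 11)**2 = (64 + 11)**2 = 75**2 = 5625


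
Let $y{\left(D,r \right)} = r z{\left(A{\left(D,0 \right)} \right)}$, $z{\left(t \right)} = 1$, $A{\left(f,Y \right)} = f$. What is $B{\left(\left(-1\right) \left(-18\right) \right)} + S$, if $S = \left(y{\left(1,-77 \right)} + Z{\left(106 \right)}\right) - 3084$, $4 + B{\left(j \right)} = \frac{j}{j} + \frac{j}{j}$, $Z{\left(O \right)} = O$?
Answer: $-3057$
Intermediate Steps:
$B{\left(j \right)} = -2$ ($B{\left(j \right)} = -4 + \left(\frac{j}{j} + \frac{j}{j}\right) = -4 + \left(1 + 1\right) = -4 + 2 = -2$)
$y{\left(D,r \right)} = r$ ($y{\left(D,r \right)} = r 1 = r$)
$S = -3055$ ($S = \left(-77 + 106\right) - 3084 = 29 - 3084 = -3055$)
$B{\left(\left(-1\right) \left(-18\right) \right)} + S = -2 - 3055 = -3057$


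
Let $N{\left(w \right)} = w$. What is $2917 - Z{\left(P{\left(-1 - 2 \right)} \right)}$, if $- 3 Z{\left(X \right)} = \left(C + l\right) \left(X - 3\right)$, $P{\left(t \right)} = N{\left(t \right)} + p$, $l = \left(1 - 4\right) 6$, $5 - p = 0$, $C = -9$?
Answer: $2926$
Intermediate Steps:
$p = 5$ ($p = 5 - 0 = 5 + 0 = 5$)
$l = -18$ ($l = \left(-3\right) 6 = -18$)
$P{\left(t \right)} = 5 + t$ ($P{\left(t \right)} = t + 5 = 5 + t$)
$Z{\left(X \right)} = -27 + 9 X$ ($Z{\left(X \right)} = - \frac{\left(-9 - 18\right) \left(X - 3\right)}{3} = - \frac{\left(-27\right) \left(-3 + X\right)}{3} = - \frac{81 - 27 X}{3} = -27 + 9 X$)
$2917 - Z{\left(P{\left(-1 - 2 \right)} \right)} = 2917 - \left(-27 + 9 \left(5 - 3\right)\right) = 2917 - \left(-27 + 9 \cdot 2\right) = 2917 - \left(-27 + 18\right) = 2917 - -9 = 2917 + 9 = 2926$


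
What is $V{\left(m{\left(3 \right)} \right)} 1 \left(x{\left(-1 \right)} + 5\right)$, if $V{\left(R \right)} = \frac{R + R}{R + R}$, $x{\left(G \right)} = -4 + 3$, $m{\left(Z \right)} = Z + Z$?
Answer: $4$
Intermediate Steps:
$m{\left(Z \right)} = 2 Z$
$x{\left(G \right)} = -1$
$V{\left(R \right)} = 1$ ($V{\left(R \right)} = \frac{2 R}{2 R} = 2 R \frac{1}{2 R} = 1$)
$V{\left(m{\left(3 \right)} \right)} 1 \left(x{\left(-1 \right)} + 5\right) = 1 \cdot 1 \left(-1 + 5\right) = 1 \cdot 1 \cdot 4 = 1 \cdot 4 = 4$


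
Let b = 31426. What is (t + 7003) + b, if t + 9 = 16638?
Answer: 55058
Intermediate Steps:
t = 16629 (t = -9 + 16638 = 16629)
(t + 7003) + b = (16629 + 7003) + 31426 = 23632 + 31426 = 55058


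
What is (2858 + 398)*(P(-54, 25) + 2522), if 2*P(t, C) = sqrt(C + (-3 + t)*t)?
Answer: 8211632 + 1628*sqrt(3103) ≈ 8.3023e+6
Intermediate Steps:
P(t, C) = sqrt(C + t*(-3 + t))/2 (P(t, C) = sqrt(C + (-3 + t)*t)/2 = sqrt(C + t*(-3 + t))/2)
(2858 + 398)*(P(-54, 25) + 2522) = (2858 + 398)*(sqrt(25 + (-54)**2 - 3*(-54))/2 + 2522) = 3256*(sqrt(25 + 2916 + 162)/2 + 2522) = 3256*(sqrt(3103)/2 + 2522) = 3256*(2522 + sqrt(3103)/2) = 8211632 + 1628*sqrt(3103)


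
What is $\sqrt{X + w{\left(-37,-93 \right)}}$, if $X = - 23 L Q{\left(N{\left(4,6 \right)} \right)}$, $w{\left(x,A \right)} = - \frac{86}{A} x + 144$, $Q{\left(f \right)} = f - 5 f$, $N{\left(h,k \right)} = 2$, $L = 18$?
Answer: $\frac{\sqrt{29595018}}{93} \approx 58.496$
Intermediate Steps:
$Q{\left(f \right)} = - 4 f$
$w{\left(x,A \right)} = 144 - \frac{86 x}{A}$ ($w{\left(x,A \right)} = - \frac{86 x}{A} + 144 = 144 - \frac{86 x}{A}$)
$X = 3312$ ($X = \left(-23\right) 18 \left(\left(-4\right) 2\right) = \left(-414\right) \left(-8\right) = 3312$)
$\sqrt{X + w{\left(-37,-93 \right)}} = \sqrt{3312 + \left(144 - - \frac{3182}{-93}\right)} = \sqrt{3312 + \left(144 - \left(-3182\right) \left(- \frac{1}{93}\right)\right)} = \sqrt{3312 + \left(144 - \frac{3182}{93}\right)} = \sqrt{3312 + \frac{10210}{93}} = \sqrt{\frac{318226}{93}} = \frac{\sqrt{29595018}}{93}$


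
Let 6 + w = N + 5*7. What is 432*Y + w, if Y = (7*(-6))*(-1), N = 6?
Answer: 18179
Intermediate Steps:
w = 35 (w = -6 + (6 + 5*7) = -6 + (6 + 35) = -6 + 41 = 35)
Y = 42 (Y = -42*(-1) = 42)
432*Y + w = 432*42 + 35 = 18144 + 35 = 18179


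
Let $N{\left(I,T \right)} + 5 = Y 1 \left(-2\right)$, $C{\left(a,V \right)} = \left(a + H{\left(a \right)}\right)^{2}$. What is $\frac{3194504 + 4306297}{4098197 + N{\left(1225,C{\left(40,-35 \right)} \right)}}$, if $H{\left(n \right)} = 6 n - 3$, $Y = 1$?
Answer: $\frac{7500801}{4098190} \approx 1.8303$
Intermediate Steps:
$H{\left(n \right)} = -3 + 6 n$
$C{\left(a,V \right)} = \left(-3 + 7 a\right)^{2}$ ($C{\left(a,V \right)} = \left(a + \left(-3 + 6 a\right)\right)^{2} = \left(-3 + 7 a\right)^{2}$)
$N{\left(I,T \right)} = -7$ ($N{\left(I,T \right)} = -5 + 1 \cdot 1 \left(-2\right) = -5 + 1 \left(-2\right) = -5 - 2 = -7$)
$\frac{3194504 + 4306297}{4098197 + N{\left(1225,C{\left(40,-35 \right)} \right)}} = \frac{3194504 + 4306297}{4098197 - 7} = \frac{7500801}{4098190}$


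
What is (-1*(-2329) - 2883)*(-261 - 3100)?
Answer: 1861994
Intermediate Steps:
(-1*(-2329) - 2883)*(-261 - 3100) = (2329 - 2883)*(-3361) = -554*(-3361) = 1861994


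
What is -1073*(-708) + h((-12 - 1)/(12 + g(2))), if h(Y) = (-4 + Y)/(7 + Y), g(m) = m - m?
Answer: 53937503/71 ≈ 7.5968e+5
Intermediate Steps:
g(m) = 0
h(Y) = (-4 + Y)/(7 + Y)
-1073*(-708) + h((-12 - 1)/(12 + g(2))) = -1073*(-708) + (-4 + (-12 - 1)/(12 + 0))/(7 + (-12 - 1)/(12 + 0)) = 759684 + (-4 - 13/12)/(7 - 13/12) = 759684 - 61/12/(71/12) = 759684 + (12/71)*(-61/12) = 759684 - 61/71 = 53937503/71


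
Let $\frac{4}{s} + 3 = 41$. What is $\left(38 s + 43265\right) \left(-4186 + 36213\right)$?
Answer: $1385776263$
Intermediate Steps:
$s = \frac{2}{19}$ ($s = \frac{4}{-3 + 41} = \frac{4}{38} = 4 \cdot \frac{1}{38} = \frac{2}{19} \approx 0.10526$)
$\left(38 s + 43265\right) \left(-4186 + 36213\right) = \left(38 \cdot \frac{2}{19} + 43265\right) \left(-4186 + 36213\right) = \left(4 + 43265\right) 32027 = 43269 \cdot 32027 = 1385776263$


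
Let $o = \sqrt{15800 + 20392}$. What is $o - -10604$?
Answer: $10604 + 4 \sqrt{2262} \approx 10794.0$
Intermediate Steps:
$o = 4 \sqrt{2262}$ ($o = \sqrt{36192} = 4 \sqrt{2262} \approx 190.24$)
$o - -10604 = 4 \sqrt{2262} - -10604 = 4 \sqrt{2262} + 10604 = 10604 + 4 \sqrt{2262}$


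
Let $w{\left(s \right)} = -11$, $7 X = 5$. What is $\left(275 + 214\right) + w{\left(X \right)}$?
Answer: $478$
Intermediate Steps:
$X = \frac{5}{7}$ ($X = \frac{1}{7} \cdot 5 = \frac{5}{7} \approx 0.71429$)
$\left(275 + 214\right) + w{\left(X \right)} = \left(275 + 214\right) - 11 = 489 - 11 = 478$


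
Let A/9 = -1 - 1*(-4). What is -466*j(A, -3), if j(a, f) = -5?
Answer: 2330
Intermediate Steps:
A = 27 (A = 9*(-1 - 1*(-4)) = 9*(-1 + 4) = 9*3 = 27)
-466*j(A, -3) = -466*(-5) = 2330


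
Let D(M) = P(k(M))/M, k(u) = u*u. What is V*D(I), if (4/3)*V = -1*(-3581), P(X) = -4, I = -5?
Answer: 10743/5 ≈ 2148.6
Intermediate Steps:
k(u) = u²
D(M) = -4/M
V = 10743/4 (V = 3*(-1*(-3581))/4 = (¾)*3581 = 10743/4 ≈ 2685.8)
V*D(I) = 10743*(-4/(-5))/4 = 10743*(-4*(-⅕))/4 = (10743/4)*(⅘) = 10743/5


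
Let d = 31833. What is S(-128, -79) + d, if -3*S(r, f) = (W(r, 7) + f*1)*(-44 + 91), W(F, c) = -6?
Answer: 99494/3 ≈ 33165.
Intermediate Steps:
S(r, f) = 94 - 47*f/3 (S(r, f) = -(-6 + f*1)*(-44 + 91)/3 = -(-6 + f)*47/3 = -(-282 + 47*f)/3 = 94 - 47*f/3)
S(-128, -79) + d = (94 - 47/3*(-79)) + 31833 = (94 + 3713/3) + 31833 = 3995/3 + 31833 = 99494/3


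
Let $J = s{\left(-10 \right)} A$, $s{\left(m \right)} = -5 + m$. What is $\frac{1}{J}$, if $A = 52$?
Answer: $- \frac{1}{780} \approx -0.0012821$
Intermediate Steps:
$J = -780$ ($J = \left(-5 - 10\right) 52 = \left(-15\right) 52 = -780$)
$\frac{1}{J} = \frac{1}{-780} = - \frac{1}{780}$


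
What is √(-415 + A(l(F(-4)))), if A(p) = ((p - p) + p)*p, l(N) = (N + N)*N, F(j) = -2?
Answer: 3*I*√39 ≈ 18.735*I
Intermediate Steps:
l(N) = 2*N² (l(N) = (2*N)*N = 2*N²)
A(p) = p² (A(p) = (0 + p)*p = p*p = p²)
√(-415 + A(l(F(-4)))) = √(-415 + (2*(-2)²)²) = √(-415 + (2*4)²) = √(-415 + 8²) = √(-415 + 64) = √(-351) = 3*I*√39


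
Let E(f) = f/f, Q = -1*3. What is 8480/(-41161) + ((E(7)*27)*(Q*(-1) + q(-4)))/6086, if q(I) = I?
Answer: -52720627/250505846 ≈ -0.21046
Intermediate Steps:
Q = -3
E(f) = 1
8480/(-41161) + ((E(7)*27)*(Q*(-1) + q(-4)))/6086 = 8480/(-41161) + ((1*27)*(-3*(-1) - 4))/6086 = 8480*(-1/41161) + (27*(3 - 4))*(1/6086) = -8480/41161 + (27*(-1))*(1/6086) = -8480/41161 - 27*1/6086 = -8480/41161 - 27/6086 = -52720627/250505846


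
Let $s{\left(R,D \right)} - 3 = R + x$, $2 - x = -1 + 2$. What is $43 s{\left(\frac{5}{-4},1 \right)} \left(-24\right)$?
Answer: $-2838$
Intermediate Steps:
$x = 1$ ($x = 2 - \left(-1 + 2\right) = 2 - 1 = 1$)
$s{\left(R,D \right)} = 4 + R$ ($s{\left(R,D \right)} = 3 + \left(R + 1\right) = 3 + \left(1 + R\right) = 4 + R$)
$43 s{\left(\frac{5}{-4},1 \right)} \left(-24\right) = 43 \left(4 + \frac{5}{-4}\right) \left(-24\right) = 43 \left(4 + 5 \left(- \frac{1}{4}\right)\right) \left(-24\right) = 43 \left(4 - \frac{5}{4}\right) \left(-24\right) = 43 \cdot \frac{11}{4} \left(-24\right) = \frac{473}{4} \left(-24\right) = -2838$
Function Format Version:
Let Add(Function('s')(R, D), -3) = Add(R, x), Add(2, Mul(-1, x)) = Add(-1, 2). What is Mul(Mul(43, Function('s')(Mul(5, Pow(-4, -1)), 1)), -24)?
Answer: -2838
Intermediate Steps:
x = 1 (x = Add(2, Mul(-1, Add(-1, 2))) = Add(2, Mul(-1, 1)) = Add(2, -1) = 1)
Function('s')(R, D) = Add(4, R) (Function('s')(R, D) = Add(3, Add(R, 1)) = Add(3, Add(1, R)) = Add(4, R))
Mul(Mul(43, Function('s')(Mul(5, Pow(-4, -1)), 1)), -24) = Mul(Mul(43, Add(4, Mul(5, Pow(-4, -1)))), -24) = Mul(Mul(43, Add(4, Mul(5, Rational(-1, 4)))), -24) = Mul(Mul(43, Add(4, Rational(-5, 4))), -24) = Mul(Mul(43, Rational(11, 4)), -24) = Mul(Rational(473, 4), -24) = -2838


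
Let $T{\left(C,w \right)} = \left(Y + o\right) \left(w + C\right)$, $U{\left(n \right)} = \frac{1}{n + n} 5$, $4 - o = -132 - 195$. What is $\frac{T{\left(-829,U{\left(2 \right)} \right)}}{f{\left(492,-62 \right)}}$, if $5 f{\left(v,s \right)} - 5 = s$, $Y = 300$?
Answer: $\frac{10446205}{228} \approx 45817.0$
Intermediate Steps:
$o = 331$ ($o = 4 - \left(-132 - 195\right) = 4 - -327 = 4 + 327 = 331$)
$f{\left(v,s \right)} = 1 + \frac{s}{5}$
$U{\left(n \right)} = \frac{5}{2 n}$ ($U{\left(n \right)} = \frac{1}{2 n} 5 = \frac{5}{2 n}$)
$T{\left(C,w \right)} = 631 C + 631 w$ ($T{\left(C,w \right)} = \left(300 + 331\right) \left(w + C\right) = 631 \left(C + w\right) = 631 C + 631 w$)
$\frac{T{\left(-829,U{\left(2 \right)} \right)}}{f{\left(492,-62 \right)}} = \frac{631 \left(-829\right) + 631 \frac{5}{2 \cdot 2}}{1 + \frac{1}{5} \left(-62\right)} = \frac{-523099 + 631 \cdot \frac{5}{2} \cdot \frac{1}{2}}{1 - \frac{62}{5}} = \frac{-523099 + 631 \cdot \frac{5}{4}}{- \frac{57}{5}} = \left(-523099 + \frac{3155}{4}\right) \left(- \frac{5}{57}\right) = \left(- \frac{2089241}{4}\right) \left(- \frac{5}{57}\right) = \frac{10446205}{228}$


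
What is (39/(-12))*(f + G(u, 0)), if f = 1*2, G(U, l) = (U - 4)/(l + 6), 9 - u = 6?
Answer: -143/24 ≈ -5.9583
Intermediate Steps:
u = 3 (u = 9 - 1*6 = 9 - 6 = 3)
G(U, l) = (-4 + U)/(6 + l)
f = 2
(39/(-12))*(f + G(u, 0)) = (39/(-12))*(2 + (-4 + 3)/(6 + 0)) = (-1/12*39)*(2 - 1/6) = -13*(2 + (⅙)*(-1))/4 = -13*(2 - ⅙)/4 = -13/4*11/6 = -143/24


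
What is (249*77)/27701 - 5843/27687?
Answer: 368985908/766957587 ≈ 0.48110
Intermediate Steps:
(249*77)/27701 - 5843/27687 = 19173*(1/27701) - 5843*1/27687 = 19173/27701 - 5843/27687 = 368985908/766957587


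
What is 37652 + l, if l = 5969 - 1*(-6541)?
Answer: 50162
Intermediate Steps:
l = 12510 (l = 5969 + 6541 = 12510)
37652 + l = 37652 + 12510 = 50162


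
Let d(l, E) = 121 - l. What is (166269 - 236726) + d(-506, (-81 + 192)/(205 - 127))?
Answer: -69830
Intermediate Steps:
(166269 - 236726) + d(-506, (-81 + 192)/(205 - 127)) = (166269 - 236726) + (121 - 1*(-506)) = -70457 + (121 + 506) = -70457 + 627 = -69830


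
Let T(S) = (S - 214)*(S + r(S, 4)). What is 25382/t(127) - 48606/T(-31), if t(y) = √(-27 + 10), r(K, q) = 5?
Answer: -24303/3185 - 25382*I*√17/17 ≈ -7.6305 - 6156.0*I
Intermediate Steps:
t(y) = I*√17 (t(y) = √(-17) = I*√17)
T(S) = (-214 + S)*(5 + S) (T(S) = (S - 214)*(S + 5) = (-214 + S)*(5 + S))
25382/t(127) - 48606/T(-31) = 25382/((I*√17)) - 48606/(-1070 + (-31)² - 209*(-31)) = 25382*(-I*√17/17) - 48606/(-1070 + 961 + 6479) = -25382*I*√17/17 - 48606/6370 = -25382*I*√17/17 - 48606*1/6370 = -25382*I*√17/17 - 24303/3185 = -24303/3185 - 25382*I*√17/17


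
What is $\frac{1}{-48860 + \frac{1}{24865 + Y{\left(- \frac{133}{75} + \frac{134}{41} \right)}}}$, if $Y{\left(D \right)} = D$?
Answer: $- \frac{76464472}{3736054098845} \approx -2.0467 \cdot 10^{-5}$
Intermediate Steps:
$\frac{1}{-48860 + \frac{1}{24865 + Y{\left(- \frac{133}{75} + \frac{134}{41} \right)}}} = \frac{1}{-48860 + \frac{1}{24865 + \left(- \frac{133}{75} + \frac{134}{41}\right)}} = \frac{1}{-48860 + \frac{1}{24865 + \frac{4597}{3075}}} = \frac{1}{-48860 + \frac{1}{\frac{76464472}{3075}}} = \frac{1}{-48860 + \frac{3075}{76464472}} = \frac{1}{- \frac{3736054098845}{76464472}} = - \frac{76464472}{3736054098845}$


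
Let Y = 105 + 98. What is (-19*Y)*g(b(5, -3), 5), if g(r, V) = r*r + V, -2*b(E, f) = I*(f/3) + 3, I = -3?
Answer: -53998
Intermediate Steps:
b(E, f) = -3/2 + f/2 (b(E, f) = -(-3*f/3 + 3)/2 = -(-f + 3)/2 = -(3 - f)/2 = -3/2 + f/2)
Y = 203
g(r, V) = V + r² (g(r, V) = r² + V = V + r²)
(-19*Y)*g(b(5, -3), 5) = (-19*203)*(5 + (-3/2 + (½)*(-3))²) = -3857*(5 + (-3/2 - 3/2)²) = -3857*(5 + (-3)²) = -3857*(5 + 9) = -3857*14 = -53998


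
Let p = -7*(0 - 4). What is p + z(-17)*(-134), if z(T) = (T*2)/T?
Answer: -240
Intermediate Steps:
p = 28 (p = -7*(-4) = 28)
z(T) = 2 (z(T) = (2*T)/T = 2)
p + z(-17)*(-134) = 28 + 2*(-134) = 28 - 268 = -240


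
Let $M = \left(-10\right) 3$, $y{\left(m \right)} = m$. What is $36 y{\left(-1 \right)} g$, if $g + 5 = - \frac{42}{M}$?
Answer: $\frac{648}{5} \approx 129.6$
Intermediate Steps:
$M = -30$
$g = - \frac{18}{5}$ ($g = -5 - \frac{42}{-30} = -5 - - \frac{7}{5} = -5 + \frac{7}{5} = - \frac{18}{5} \approx -3.6$)
$36 y{\left(-1 \right)} g = 36 \left(-1\right) \left(- \frac{18}{5}\right) = \left(-36\right) \left(- \frac{18}{5}\right) = \frac{648}{5}$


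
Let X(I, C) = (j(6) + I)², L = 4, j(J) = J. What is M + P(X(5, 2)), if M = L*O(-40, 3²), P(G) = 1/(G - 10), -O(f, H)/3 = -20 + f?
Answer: 79921/111 ≈ 720.01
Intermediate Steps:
O(f, H) = 60 - 3*f (O(f, H) = -3*(-20 + f) = 60 - 3*f)
X(I, C) = (6 + I)²
P(G) = 1/(-10 + G)
M = 720 (M = 4*(60 - 3*(-40)) = 4*(60 + 120) = 4*180 = 720)
M + P(X(5, 2)) = 720 + 1/(-10 + (6 + 5)²) = 720 + 1/(-10 + 11²) = 720 + 1/(-10 + 121) = 720 + 1/111 = 79921/111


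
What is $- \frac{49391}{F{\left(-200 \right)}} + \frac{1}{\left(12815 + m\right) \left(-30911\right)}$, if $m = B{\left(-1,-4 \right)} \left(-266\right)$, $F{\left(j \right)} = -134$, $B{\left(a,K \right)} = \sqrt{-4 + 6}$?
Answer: $\frac{250509212983833103}{679642739366762} - \frac{266 \sqrt{2}}{5071960741543} \approx 368.59$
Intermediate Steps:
$B{\left(a,K \right)} = \sqrt{2}$
$m = - 266 \sqrt{2}$ ($m = \sqrt{2} \left(-266\right) = - 266 \sqrt{2} \approx -376.18$)
$- \frac{49391}{F{\left(-200 \right)}} + \frac{1}{\left(12815 + m\right) \left(-30911\right)} = - \frac{49391}{-134} + \frac{1}{\left(12815 - 266 \sqrt{2}\right) \left(-30911\right)} = \left(-49391\right) \left(- \frac{1}{134}\right) + \frac{1}{12815 - 266 \sqrt{2}} \left(- \frac{1}{30911}\right) = \frac{49391}{134} - \frac{1}{30911 \left(12815 - 266 \sqrt{2}\right)}$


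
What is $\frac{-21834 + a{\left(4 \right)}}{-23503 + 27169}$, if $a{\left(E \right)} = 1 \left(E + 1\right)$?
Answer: $- \frac{21829}{3666} \approx -5.9544$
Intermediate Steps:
$a{\left(E \right)} = 1 + E$ ($a{\left(E \right)} = 1 \left(1 + E\right) = 1 + E$)
$\frac{-21834 + a{\left(4 \right)}}{-23503 + 27169} = \frac{-21834 + \left(1 + 4\right)}{-23503 + 27169} = \frac{-21834 + 5}{3666} = \left(-21829\right) \frac{1}{3666} = - \frac{21829}{3666}$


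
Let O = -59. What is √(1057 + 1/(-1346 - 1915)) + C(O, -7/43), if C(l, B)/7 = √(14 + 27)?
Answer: 7*√41 + 2*√2810065659/3261 ≈ 77.333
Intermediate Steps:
C(l, B) = 7*√41 (C(l, B) = 7*√(14 + 27) = 7*√41)
√(1057 + 1/(-1346 - 1915)) + C(O, -7/43) = √(1057 + 1/(-1346 - 1915)) + 7*√41 = √(1057 + 1/(-3261)) + 7*√41 = √(1057 - 1/3261) + 7*√41 = √(3446876/3261) + 7*√41 = 2*√2810065659/3261 + 7*√41 = 7*√41 + 2*√2810065659/3261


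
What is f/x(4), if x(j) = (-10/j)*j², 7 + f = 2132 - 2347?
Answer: 111/20 ≈ 5.5500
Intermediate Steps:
f = -222 (f = -7 + (2132 - 2347) = -7 - 215 = -222)
x(j) = -10*j
f/x(4) = -222/((-10*4)) = -222/(-40) = -222*(-1/40) = 111/20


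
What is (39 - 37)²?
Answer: 4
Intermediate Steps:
(39 - 37)² = 2² = 4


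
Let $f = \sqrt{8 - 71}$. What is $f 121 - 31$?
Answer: $-31 + 363 i \sqrt{7} \approx -31.0 + 960.41 i$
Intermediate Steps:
$f = 3 i \sqrt{7}$ ($f = \sqrt{-63} = 3 i \sqrt{7} \approx 7.9373 i$)
$f 121 - 31 = 3 i \sqrt{7} \cdot 121 - 31 = 363 i \sqrt{7} - 31 = -31 + 363 i \sqrt{7}$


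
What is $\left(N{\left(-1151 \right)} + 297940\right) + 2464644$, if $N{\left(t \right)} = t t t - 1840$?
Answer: $-1522085207$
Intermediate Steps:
$N{\left(t \right)} = -1840 + t^{3}$ ($N{\left(t \right)} = t^{2} t - 1840 = t^{3} - 1840 = -1840 + t^{3}$)
$\left(N{\left(-1151 \right)} + 297940\right) + 2464644 = \left(\left(-1840 + \left(-1151\right)^{3}\right) + 297940\right) + 2464644 = \left(\left(-1840 - 1524845951\right) + 297940\right) + 2464644 = \left(-1524847791 + 297940\right) + 2464644 = -1524549851 + 2464644 = -1522085207$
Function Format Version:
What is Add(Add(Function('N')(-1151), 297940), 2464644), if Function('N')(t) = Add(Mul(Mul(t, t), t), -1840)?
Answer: -1522085207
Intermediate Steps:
Function('N')(t) = Add(-1840, Pow(t, 3)) (Function('N')(t) = Add(Mul(Pow(t, 2), t), -1840) = Add(Pow(t, 3), -1840) = Add(-1840, Pow(t, 3)))
Add(Add(Function('N')(-1151), 297940), 2464644) = Add(Add(Add(-1840, Pow(-1151, 3)), 297940), 2464644) = Add(Add(Add(-1840, -1524845951), 297940), 2464644) = Add(Add(-1524847791, 297940), 2464644) = Add(-1524549851, 2464644) = -1522085207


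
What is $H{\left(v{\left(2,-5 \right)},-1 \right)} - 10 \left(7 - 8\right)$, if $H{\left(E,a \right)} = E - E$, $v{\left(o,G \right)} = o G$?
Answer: $10$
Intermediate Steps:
$v{\left(o,G \right)} = G o$
$H{\left(E,a \right)} = 0$
$H{\left(v{\left(2,-5 \right)},-1 \right)} - 10 \left(7 - 8\right) = 0 - 10 \left(7 - 8\right) = 0 - -10 = 0 + 10 = 10$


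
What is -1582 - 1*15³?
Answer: -4957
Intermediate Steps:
-1582 - 1*15³ = -1582 - 1*3375 = -1582 - 3375 = -4957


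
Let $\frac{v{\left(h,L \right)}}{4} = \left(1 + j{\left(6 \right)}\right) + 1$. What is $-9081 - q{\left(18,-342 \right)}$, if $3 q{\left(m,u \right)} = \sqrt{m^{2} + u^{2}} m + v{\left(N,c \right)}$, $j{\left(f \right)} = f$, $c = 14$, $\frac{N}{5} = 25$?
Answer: $- \frac{27275}{3} - 108 \sqrt{362} \approx -11147.0$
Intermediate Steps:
$N = 125$ ($N = 5 \cdot 25 = 125$)
$v{\left(h,L \right)} = 32$ ($v{\left(h,L \right)} = 4 \left(\left(1 + 6\right) + 1\right) = 4 \left(7 + 1\right) = 4 \cdot 8 = 32$)
$q{\left(m,u \right)} = \frac{32}{3} + \frac{m \sqrt{m^{2} + u^{2}}}{3}$ ($q{\left(m,u \right)} = \frac{\sqrt{m^{2} + u^{2}} m + 32}{3} = \frac{m \sqrt{m^{2} + u^{2}} + 32}{3} = \frac{32 + m \sqrt{m^{2} + u^{2}}}{3} = \frac{32}{3} + \frac{m \sqrt{m^{2} + u^{2}}}{3}$)
$-9081 - q{\left(18,-342 \right)} = -9081 - \left(\frac{32}{3} + \frac{1}{3} \cdot 18 \sqrt{18^{2} + \left(-342\right)^{2}}\right) = -9081 - \left(\frac{32}{3} + \frac{1}{3} \cdot 18 \sqrt{324 + 116964}\right) = -9081 - \left(\frac{32}{3} + \frac{1}{3} \cdot 18 \sqrt{117288}\right) = -9081 - \left(\frac{32}{3} + \frac{1}{3} \cdot 18 \cdot 18 \sqrt{362}\right) = -9081 - \left(\frac{32}{3} + 108 \sqrt{362}\right) = - \frac{27275}{3} - 108 \sqrt{362}$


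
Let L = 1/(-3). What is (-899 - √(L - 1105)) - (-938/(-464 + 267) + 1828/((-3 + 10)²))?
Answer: -9084125/9653 - 2*I*√2487/3 ≈ -941.07 - 33.247*I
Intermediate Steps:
L = -⅓ ≈ -0.33333
(-899 - √(L - 1105)) - (-938/(-464 + 267) + 1828/((-3 + 10)²)) = (-899 - √(-⅓ - 1105)) - (-938/(-464 + 267) + 1828/((-3 + 10)²)) = (-899 - √(-3316/3)) - (-938/(-197) + 1828/(7²)) = (-899 - 2*I*√2487/3) - (-938*(-1/197) + 1828/49) = (-899 - 2*I*√2487/3) - (938/197 + 1828*(1/49)) = (-899 - 2*I*√2487/3) - (938/197 + 1828/49) = (-899 - 2*I*√2487/3) - 1*406078/9653 = (-899 - 2*I*√2487/3) - 406078/9653 = -9084125/9653 - 2*I*√2487/3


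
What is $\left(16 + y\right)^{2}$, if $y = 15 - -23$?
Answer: $2916$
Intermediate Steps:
$y = 38$ ($y = 15 + 23 = 38$)
$\left(16 + y\right)^{2} = \left(16 + 38\right)^{2} = 54^{2} = 2916$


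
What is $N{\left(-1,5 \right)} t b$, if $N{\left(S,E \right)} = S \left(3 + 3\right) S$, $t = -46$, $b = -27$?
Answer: $7452$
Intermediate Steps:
$N{\left(S,E \right)} = 6 S^{2}$ ($N{\left(S,E \right)} = S 6 S = 6 S^{2}$)
$N{\left(-1,5 \right)} t b = 6 \left(-1\right)^{2} \left(-46\right) \left(-27\right) = 6 \cdot 1 \left(-46\right) \left(-27\right) = 6 \left(-46\right) \left(-27\right) = \left(-276\right) \left(-27\right) = 7452$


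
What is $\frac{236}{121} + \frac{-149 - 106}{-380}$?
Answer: $\frac{24107}{9196} \approx 2.6215$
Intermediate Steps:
$\frac{236}{121} + \frac{-149 - 106}{-380} = 236 \cdot \frac{1}{121} - - \frac{51}{76} = \frac{236}{121} + \frac{51}{76} = \frac{24107}{9196}$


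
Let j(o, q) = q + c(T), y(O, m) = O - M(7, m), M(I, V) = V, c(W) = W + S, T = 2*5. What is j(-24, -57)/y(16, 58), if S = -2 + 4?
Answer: 15/14 ≈ 1.0714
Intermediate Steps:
S = 2
T = 10
c(W) = 2 + W (c(W) = W + 2 = 2 + W)
y(O, m) = O - m
j(o, q) = 12 + q (j(o, q) = q + (2 + 10) = q + 12 = 12 + q)
j(-24, -57)/y(16, 58) = (12 - 57)/(16 - 1*58) = -45/(16 - 58) = -45/(-42) = -45*(-1/42) = 15/14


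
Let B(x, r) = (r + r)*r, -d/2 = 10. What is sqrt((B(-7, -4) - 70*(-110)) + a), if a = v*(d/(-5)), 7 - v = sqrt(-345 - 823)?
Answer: 4*sqrt(485 - I*sqrt(73)) ≈ 88.094 - 0.7759*I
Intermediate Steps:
d = -20 (d = -2*10 = -20)
v = 7 - 4*I*sqrt(73) (v = 7 - sqrt(-345 - 823) = 7 - sqrt(-1168) = 7 - 4*I*sqrt(73) ≈ 7.0 - 34.176*I)
a = 28 - 16*I*sqrt(73) (a = (7 - 4*I*sqrt(73))*(-20/(-5)) = (7 - 4*I*sqrt(73))*(-20*(-1/5)) = (7 - 4*I*sqrt(73))*4 = 28 - 16*I*sqrt(73) ≈ 28.0 - 136.7*I)
B(x, r) = 2*r**2 (B(x, r) = (2*r)*r = 2*r**2)
sqrt((B(-7, -4) - 70*(-110)) + a) = sqrt((2*(-4)**2 - 70*(-110)) + (28 - 16*I*sqrt(73))) = sqrt((2*16 + 7700) + (28 - 16*I*sqrt(73))) = sqrt((32 + 7700) + (28 - 16*I*sqrt(73))) = sqrt(7732 + (28 - 16*I*sqrt(73))) = sqrt(7760 - 16*I*sqrt(73))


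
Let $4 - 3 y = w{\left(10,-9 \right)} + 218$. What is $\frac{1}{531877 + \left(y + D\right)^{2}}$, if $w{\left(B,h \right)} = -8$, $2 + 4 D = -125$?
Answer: $\frac{144}{78042313} \approx 1.8452 \cdot 10^{-6}$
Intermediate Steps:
$D = - \frac{127}{4}$ ($D = - \frac{1}{2} + \frac{1}{4} \left(-125\right) = - \frac{1}{2} - \frac{125}{4} = - \frac{127}{4} \approx -31.75$)
$y = - \frac{206}{3}$ ($y = \frac{4}{3} - \frac{-8 + 218}{3} = \frac{4}{3} - 70 = - \frac{206}{3} \approx -68.667$)
$\frac{1}{531877 + \left(y + D\right)^{2}} = \frac{1}{531877 + \left(- \frac{206}{3} - \frac{127}{4}\right)^{2}} = \frac{1}{531877 + \left(- \frac{1205}{12}\right)^{2}} = \frac{1}{531877 + \frac{1452025}{144}} = \frac{1}{\frac{78042313}{144}} = \frac{144}{78042313}$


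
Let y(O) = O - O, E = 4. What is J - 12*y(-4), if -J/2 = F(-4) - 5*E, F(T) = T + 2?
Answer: 44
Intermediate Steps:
F(T) = 2 + T
J = 44 (J = -2*((2 - 4) - 5*4) = -2*(-2 - 20) = -2*(-22) = 44)
y(O) = 0
J - 12*y(-4) = 44 - 12*0 = 44 + 0 = 44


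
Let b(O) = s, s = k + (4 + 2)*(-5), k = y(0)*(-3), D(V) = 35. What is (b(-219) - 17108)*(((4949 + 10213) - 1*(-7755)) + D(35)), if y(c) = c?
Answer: -393351376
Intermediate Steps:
k = 0 (k = 0*(-3) = 0)
s = -30 (s = 0 + (4 + 2)*(-5) = 0 + 6*(-5) = 0 - 30 = -30)
b(O) = -30
(b(-219) - 17108)*(((4949 + 10213) - 1*(-7755)) + D(35)) = (-30 - 17108)*(((4949 + 10213) - 1*(-7755)) + 35) = -17138*((15162 + 7755) + 35) = -17138*(22917 + 35) = -17138*22952 = -393351376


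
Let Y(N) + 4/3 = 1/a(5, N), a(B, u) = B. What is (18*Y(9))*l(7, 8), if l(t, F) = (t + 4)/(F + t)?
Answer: -374/25 ≈ -14.960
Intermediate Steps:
l(t, F) = (4 + t)/(F + t)
Y(N) = -17/15 (Y(N) = -4/3 + 1/5 = -4/3 + ⅕ = -17/15)
(18*Y(9))*l(7, 8) = (18*(-17/15))*((4 + 7)/(8 + 7)) = -102*11/(5*15) = -34*11/25 = -102/5*11/15 = -374/25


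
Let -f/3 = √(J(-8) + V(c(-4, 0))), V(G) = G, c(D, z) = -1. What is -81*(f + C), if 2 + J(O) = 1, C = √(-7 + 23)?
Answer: -324 + 243*I*√2 ≈ -324.0 + 343.65*I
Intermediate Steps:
C = 4 (C = √16 = 4)
J(O) = -1 (J(O) = -2 + 1 = -1)
f = -3*I*√2 (f = -3*√(-1 - 1) = -3*I*√2 ≈ -4.2426*I)
-81*(f + C) = -81*(-3*I*√2 + 4) = -81*(4 - 3*I*√2) = -324 + 243*I*√2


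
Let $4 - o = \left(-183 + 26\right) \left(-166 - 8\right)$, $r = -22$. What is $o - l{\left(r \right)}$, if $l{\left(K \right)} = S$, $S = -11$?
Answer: $-27303$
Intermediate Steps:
$l{\left(K \right)} = -11$
$o = -27314$ ($o = 4 - \left(-183 + 26\right) \left(-166 - 8\right) = 4 - \left(-157\right) \left(-174\right) = 4 - 27318 = -27314$)
$o - l{\left(r \right)} = -27314 - -11 = -27314 + 11 = -27303$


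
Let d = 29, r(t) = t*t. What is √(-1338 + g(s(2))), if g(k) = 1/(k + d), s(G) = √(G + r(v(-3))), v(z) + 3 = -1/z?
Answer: √(-116403 - 1338*√82)/√(87 + √82) ≈ 36.578*I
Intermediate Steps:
v(z) = -3 - 1/z
r(t) = t²
s(G) = √(64/9 + G) (s(G) = √(G + (-3 - 1/(-3))²) = √(G + (-3 - 1*(-⅓))²) = √(G + (-3 + ⅓)²) = √(G + (-8/3)²) = √(G + 64/9) = √(64/9 + G))
g(k) = 1/(29 + k) (g(k) = 1/(k + 29) = 1/(29 + k))
√(-1338 + g(s(2))) = √(-1338 + 1/(29 + √(64 + 9*2)/3)) = √(-1338 + 1/(29 + √(64 + 18)/3)) = √(-1338 + 1/(29 + √82/3))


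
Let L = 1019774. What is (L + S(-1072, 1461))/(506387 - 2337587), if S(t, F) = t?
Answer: -509351/915600 ≈ -0.55630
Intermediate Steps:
(L + S(-1072, 1461))/(506387 - 2337587) = (1019774 - 1072)/(506387 - 2337587) = 1018702/(-1831200) = 1018702*(-1/1831200) = -509351/915600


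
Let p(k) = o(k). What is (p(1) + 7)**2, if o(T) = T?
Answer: 64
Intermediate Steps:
p(k) = k
(p(1) + 7)**2 = (1 + 7)**2 = 8**2 = 64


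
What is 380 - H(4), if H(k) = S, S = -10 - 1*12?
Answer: 402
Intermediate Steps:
S = -22 (S = -10 - 12 = -22)
H(k) = -22
380 - H(4) = 380 - 1*(-22) = 380 + 22 = 402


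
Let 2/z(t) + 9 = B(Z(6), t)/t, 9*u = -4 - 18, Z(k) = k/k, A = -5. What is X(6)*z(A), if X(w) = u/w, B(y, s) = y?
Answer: 55/621 ≈ 0.088567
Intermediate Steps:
Z(k) = 1
u = -22/9 (u = (-4 - 18)/9 = (1/9)*(-22) = -22/9 ≈ -2.4444)
z(t) = 2/(-9 + 1/t)
X(w) = -22/(9*w)
X(6)*z(A) = (-22/9/6)*(-2*(-5)/(-1 + 9*(-5))) = (-22/9*1/6)*(-2*(-5)/(-1 - 45)) = -(-22)*(-5)/(27*(-46)) = -(-22)*(-5)*(-1)/(27*46) = -11/27*(-5/23) = 55/621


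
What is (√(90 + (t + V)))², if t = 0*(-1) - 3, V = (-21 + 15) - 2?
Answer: 79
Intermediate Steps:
V = -8 (V = -6 - 2 = -8)
t = -3 (t = 0 - 3 = -3)
(√(90 + (t + V)))² = (√(90 + (-3 - 8)))² = (√(90 - 11))² = (√79)² = 79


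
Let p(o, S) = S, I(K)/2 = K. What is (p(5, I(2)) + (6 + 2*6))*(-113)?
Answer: -2486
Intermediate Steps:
I(K) = 2*K
(p(5, I(2)) + (6 + 2*6))*(-113) = (2*2 + (6 + 2*6))*(-113) = (4 + (6 + 12))*(-113) = (4 + 18)*(-113) = 22*(-113) = -2486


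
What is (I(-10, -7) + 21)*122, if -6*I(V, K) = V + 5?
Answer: 7991/3 ≈ 2663.7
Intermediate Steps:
I(V, K) = -5/6 - V/6 (I(V, K) = -(V + 5)/6 = -(5 + V)/6 = -5/6 - V/6)
(I(-10, -7) + 21)*122 = ((-5/6 - 1/6*(-10)) + 21)*122 = ((-5/6 + 5/3) + 21)*122 = (5/6 + 21)*122 = (131/6)*122 = 7991/3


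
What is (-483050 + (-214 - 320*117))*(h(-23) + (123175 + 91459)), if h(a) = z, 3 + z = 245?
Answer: -111886792704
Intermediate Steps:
z = 242 (z = -3 + 245 = 242)
h(a) = 242
(-483050 + (-214 - 320*117))*(h(-23) + (123175 + 91459)) = (-483050 + (-214 - 320*117))*(242 + (123175 + 91459)) = (-483050 + (-214 - 37440))*(242 + 214634) = (-483050 - 37654)*214876 = -520704*214876 = -111886792704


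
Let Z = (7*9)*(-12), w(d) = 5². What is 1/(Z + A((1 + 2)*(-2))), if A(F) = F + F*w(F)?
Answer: -1/912 ≈ -0.0010965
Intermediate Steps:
w(d) = 25
Z = -756 (Z = 63*(-12) = -756)
A(F) = 26*F (A(F) = F + F*25 = F + 25*F = 26*F)
1/(Z + A((1 + 2)*(-2))) = 1/(-756 + 26*((1 + 2)*(-2))) = 1/(-756 + 26*(3*(-2))) = 1/(-756 + 26*(-6)) = 1/(-756 - 156) = 1/(-912) = -1/912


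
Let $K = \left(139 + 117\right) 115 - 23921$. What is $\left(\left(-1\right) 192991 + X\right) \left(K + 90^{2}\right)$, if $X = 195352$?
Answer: $32154459$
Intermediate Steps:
$K = 5519$ ($K = 256 \cdot 115 - 23921 = 29440 - 23921 = 5519$)
$\left(\left(-1\right) 192991 + X\right) \left(K + 90^{2}\right) = \left(\left(-1\right) 192991 + 195352\right) \left(5519 + 90^{2}\right) = \left(-192991 + 195352\right) \left(5519 + 8100\right) = 2361 \cdot 13619 = 32154459$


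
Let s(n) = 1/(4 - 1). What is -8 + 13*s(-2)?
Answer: -11/3 ≈ -3.6667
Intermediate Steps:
s(n) = 1/3
-8 + 13*s(-2) = -8 + 13*(1/3) = -8 + 13/3 = -11/3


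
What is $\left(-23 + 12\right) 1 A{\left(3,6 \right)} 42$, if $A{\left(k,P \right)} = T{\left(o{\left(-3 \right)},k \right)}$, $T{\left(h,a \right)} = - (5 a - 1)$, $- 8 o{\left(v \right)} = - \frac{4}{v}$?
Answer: $6468$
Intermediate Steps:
$o{\left(v \right)} = \frac{1}{2 v}$ ($o{\left(v \right)} = - \frac{\left(-4\right) \frac{1}{v}}{8} = \frac{1}{2 v}$)
$T{\left(h,a \right)} = 1 - 5 a$ ($T{\left(h,a \right)} = - (-1 + 5 a) = 1 - 5 a$)
$A{\left(k,P \right)} = 1 - 5 k$
$\left(-23 + 12\right) 1 A{\left(3,6 \right)} 42 = \left(-23 + 12\right) 1 \left(1 - 15\right) 42 = - 11 \cdot 1 \left(1 - 15\right) 42 = - 11 \cdot 1 \left(-14\right) 42 = \left(-11\right) \left(-14\right) 42 = 154 \cdot 42 = 6468$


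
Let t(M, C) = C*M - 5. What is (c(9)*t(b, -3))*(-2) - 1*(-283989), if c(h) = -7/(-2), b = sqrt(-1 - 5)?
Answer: 284024 + 21*I*sqrt(6) ≈ 2.8402e+5 + 51.439*I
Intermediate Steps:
b = I*sqrt(6) (b = sqrt(-6) = I*sqrt(6) ≈ 2.4495*I)
t(M, C) = -5 + C*M
c(h) = 7/2 (c(h) = -7*(-1/2) = 7/2)
(c(9)*t(b, -3))*(-2) - 1*(-283989) = (7*(-5 - 3*I*sqrt(6))/2)*(-2) - 1*(-283989) = (7*(-5 - 3*I*sqrt(6))/2)*(-2) + 283989 = (-35/2 - 21*I*sqrt(6)/2)*(-2) + 283989 = (35 + 21*I*sqrt(6)) + 283989 = 284024 + 21*I*sqrt(6)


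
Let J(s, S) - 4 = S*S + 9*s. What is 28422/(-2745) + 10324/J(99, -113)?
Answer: -163943/17080 ≈ -9.5985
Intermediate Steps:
J(s, S) = 4 + S² + 9*s (J(s, S) = 4 + (S*S + 9*s) = 4 + (S² + 9*s) = 4 + S² + 9*s)
28422/(-2745) + 10324/J(99, -113) = 28422/(-2745) + 10324/(4 + (-113)² + 9*99) = 28422*(-1/2745) + 10324/(4 + 12769 + 891) = -3158/305 + 10324/13664 = -3158/305 + 10324*(1/13664) = -3158/305 + 2581/3416 = -163943/17080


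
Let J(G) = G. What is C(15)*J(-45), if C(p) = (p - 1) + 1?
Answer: -675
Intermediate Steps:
C(p) = p (C(p) = (-1 + p) + 1 = p)
C(15)*J(-45) = 15*(-45) = -675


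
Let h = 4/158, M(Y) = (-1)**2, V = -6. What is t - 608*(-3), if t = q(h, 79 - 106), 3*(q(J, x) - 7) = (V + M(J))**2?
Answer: 5518/3 ≈ 1839.3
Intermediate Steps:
M(Y) = 1
h = 2/79 (h = 4*(1/158) = 2/79 ≈ 0.025316)
q(J, x) = 46/3 (q(J, x) = 7 + (-6 + 1)**2/3 = 7 + (1/3)*(-5)**2 = 7 + (1/3)*25 = 7 + 25/3 = 46/3)
t = 46/3 ≈ 15.333
t - 608*(-3) = 46/3 - 608*(-3) = 46/3 + 1824 = 5518/3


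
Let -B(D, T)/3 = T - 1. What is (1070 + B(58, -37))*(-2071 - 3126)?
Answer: -6153248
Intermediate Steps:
B(D, T) = 3 - 3*T (B(D, T) = -3*(T - 1) = -3*(-1 + T) = 3 - 3*T)
(1070 + B(58, -37))*(-2071 - 3126) = (1070 + (3 - 3*(-37)))*(-2071 - 3126) = (1070 + (3 + 111))*(-5197) = (1070 + 114)*(-5197) = 1184*(-5197) = -6153248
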